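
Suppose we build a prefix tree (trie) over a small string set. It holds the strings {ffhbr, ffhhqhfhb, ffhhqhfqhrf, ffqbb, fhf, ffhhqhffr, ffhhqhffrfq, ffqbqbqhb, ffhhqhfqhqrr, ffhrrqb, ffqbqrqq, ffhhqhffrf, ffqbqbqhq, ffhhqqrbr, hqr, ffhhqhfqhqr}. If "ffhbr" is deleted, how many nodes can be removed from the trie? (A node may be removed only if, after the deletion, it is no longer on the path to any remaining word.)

2

A node on "ffhbr"'s path can go only if nothing else ends at it or branches off below it.
The suffix "br" (2 nodes) is used only by "ffhbr"; the node for "ffh" still has the child "h", so pruning stops there.
Nodes removed: 2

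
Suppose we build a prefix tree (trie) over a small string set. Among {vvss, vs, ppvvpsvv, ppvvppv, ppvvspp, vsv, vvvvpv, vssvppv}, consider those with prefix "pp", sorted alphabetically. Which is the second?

ppvvpsvv

Words with prefix "pp", in lexicographic order: "ppvvppv", "ppvvpsvv", "ppvvspp"
The 2nd is ppvvpsvv.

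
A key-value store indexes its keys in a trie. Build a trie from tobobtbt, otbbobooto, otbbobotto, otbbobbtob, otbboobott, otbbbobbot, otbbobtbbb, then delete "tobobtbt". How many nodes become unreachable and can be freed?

8

Walk "tobobtbt" from the leaf back toward the root, removing each node that no remaining word uses.
No other word shares any prefix with "tobobtbt", so all 8 of its nodes go.
Nodes removed: 8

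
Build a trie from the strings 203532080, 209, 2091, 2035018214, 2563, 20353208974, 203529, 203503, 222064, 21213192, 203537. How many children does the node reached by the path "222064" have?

0

Follow the path "222064" to its node, then look at its outgoing edges.
No stored string extends past "222064".
That node has 0 child edges.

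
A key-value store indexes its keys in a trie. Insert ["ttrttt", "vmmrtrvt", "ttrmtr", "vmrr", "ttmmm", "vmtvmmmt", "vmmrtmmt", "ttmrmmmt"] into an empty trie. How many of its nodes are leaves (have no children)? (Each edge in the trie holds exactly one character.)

Leaves are exactly the stored words that no other stored word extends.
Those words: "ttmmm", "ttmrmmmt", "ttrmtr", "ttrttt", "vmmrtmmt", "vmmrtrvt", "vmrr", "vmtvmmmt"
Leaf count: 8

8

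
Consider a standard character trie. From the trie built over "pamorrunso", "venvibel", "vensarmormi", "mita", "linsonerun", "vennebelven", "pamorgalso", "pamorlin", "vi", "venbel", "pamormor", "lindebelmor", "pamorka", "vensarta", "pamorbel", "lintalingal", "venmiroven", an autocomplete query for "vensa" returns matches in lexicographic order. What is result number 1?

vensarmormi

DFS of the "vensa" subtree visits, in order: "vensarmormi", "vensarta"
Position 1: vensarmormi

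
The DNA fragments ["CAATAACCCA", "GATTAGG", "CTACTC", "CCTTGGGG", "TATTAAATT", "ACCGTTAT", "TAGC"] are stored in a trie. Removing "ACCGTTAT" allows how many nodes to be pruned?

After clearing the end-marker at "ACCGTTAT", prune upward until reaching a node still needed by another word.
No other word shares any prefix with "ACCGTTAT", so all 8 of its nodes go.
Nodes removed: 8

8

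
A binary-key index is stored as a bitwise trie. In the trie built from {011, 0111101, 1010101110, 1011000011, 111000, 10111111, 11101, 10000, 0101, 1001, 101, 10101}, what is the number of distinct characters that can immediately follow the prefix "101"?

Follow the path "101" to its node, then look at its outgoing edges.
Distinct next characters after "101": 0, 1.
That node has 2 child edges.

2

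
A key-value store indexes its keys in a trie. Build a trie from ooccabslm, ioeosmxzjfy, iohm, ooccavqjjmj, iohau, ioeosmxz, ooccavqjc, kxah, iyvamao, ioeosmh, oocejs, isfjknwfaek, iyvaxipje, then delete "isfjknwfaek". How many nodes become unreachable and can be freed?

A node on "isfjknwfaek"'s path can go only if nothing else ends at it or branches off below it.
The suffix "sfjknwfaek" (10 nodes) is used only by "isfjknwfaek"; the node for "i" still has the child "o", so pruning stops there.
Nodes removed: 10

10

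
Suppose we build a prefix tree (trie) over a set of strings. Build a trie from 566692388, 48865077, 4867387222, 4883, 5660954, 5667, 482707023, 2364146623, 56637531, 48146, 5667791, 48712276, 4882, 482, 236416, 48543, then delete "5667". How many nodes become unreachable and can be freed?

0

A node on "5667"'s path can go only if nothing else ends at it or branches off below it.
Every node on "5667" is still needed (e.g. by "5667791"), so nothing is freed.
Nodes removed: 0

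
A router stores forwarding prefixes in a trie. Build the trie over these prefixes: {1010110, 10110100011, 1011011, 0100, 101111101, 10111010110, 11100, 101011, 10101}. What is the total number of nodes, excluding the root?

35

Trie structure (* marks end of a word):
(root)
├─ 0
│  └─ 1
│     └─ 0
│        └─ 0 *
└─ 1
   ├─ 0
   │  └─ 1
   │     ├─ 0
   │     │  └─ 1 *
   │     │     └─ 1 *
   │     │        └─ 0 *
   │     └─ 1
   │        ├─ 0
   │        │  └─ 1
   │        │     ├─ 0
   │        │     │  └─ 0
   │        │     │     └─ 0
   │        │     │        └─ 1
   │        │     │           └─ 1 *
   │        │     └─ 1 *
   │        └─ 1
   │           ├─ 0
   │           │  └─ 1
   │           │     └─ 0
   │           │        └─ 1
   │           │           └─ 1
   │           │              └─ 0 *
   │           └─ 1
   │              └─ 1
   │                 └─ 0
   │                    └─ 1 *
   └─ 1
      └─ 1
         └─ 0
            └─ 0 *
Counting every labelled node above: 35.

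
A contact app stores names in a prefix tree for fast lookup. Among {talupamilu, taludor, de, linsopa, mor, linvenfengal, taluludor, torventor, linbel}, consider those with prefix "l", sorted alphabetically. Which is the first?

linbel

Words with prefix "l", in lexicographic order: "linbel", "linsopa", "linvenfengal"
Position 1: linbel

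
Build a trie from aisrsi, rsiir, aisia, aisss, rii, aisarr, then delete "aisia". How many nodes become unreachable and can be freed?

After clearing the end-marker at "aisia", prune upward until reaching a node still needed by another word.
The suffix "ia" (2 nodes) is used only by "aisia"; the node for "ais" still has the child "r", so pruning stops there.
Nodes removed: 2

2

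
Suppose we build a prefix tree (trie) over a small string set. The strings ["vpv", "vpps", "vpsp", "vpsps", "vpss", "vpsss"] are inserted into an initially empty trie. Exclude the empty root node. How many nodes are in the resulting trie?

10

Count nodes per top-level branch (shared prefixes stored once):
  'v'-branch (vpps, vpsp, vpsps, vpss, vpsss, vpv): 10 nodes
Sum: 10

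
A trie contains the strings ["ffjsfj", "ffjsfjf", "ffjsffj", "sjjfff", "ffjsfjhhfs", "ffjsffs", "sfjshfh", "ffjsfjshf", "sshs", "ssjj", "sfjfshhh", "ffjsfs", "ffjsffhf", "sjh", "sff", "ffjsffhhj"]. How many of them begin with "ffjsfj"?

4

Filter for entries beginning with "ffjsfj":
Matches: "ffjsfj", "ffjsfjf", "ffjsfjhhfs", "ffjsfjshf"
Count: 4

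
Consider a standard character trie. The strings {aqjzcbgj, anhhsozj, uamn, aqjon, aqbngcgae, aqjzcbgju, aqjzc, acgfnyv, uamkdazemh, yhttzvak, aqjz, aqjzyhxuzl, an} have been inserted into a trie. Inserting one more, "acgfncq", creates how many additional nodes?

The longest prefix of "acgfncq" already in the trie is "acgfn" (length 5).
So 7 − 5 = 2 new nodes.

2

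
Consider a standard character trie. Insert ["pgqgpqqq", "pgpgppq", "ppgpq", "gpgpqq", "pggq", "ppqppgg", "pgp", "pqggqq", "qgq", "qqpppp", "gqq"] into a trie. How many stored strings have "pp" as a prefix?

Walk to "pp"; the words in its subtree are exactly those with that prefix.
Matches: "ppgpq", "ppqppgg"
Count: 2

2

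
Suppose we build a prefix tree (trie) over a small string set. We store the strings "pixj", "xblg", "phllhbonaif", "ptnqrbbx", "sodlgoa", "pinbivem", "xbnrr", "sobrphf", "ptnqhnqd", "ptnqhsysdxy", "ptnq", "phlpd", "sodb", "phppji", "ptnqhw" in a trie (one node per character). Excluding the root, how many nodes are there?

64

Trace insertions, counting only characters that open a new branch:
  "pixj" → 4 new (p, i, x, j)
  "xblg" → 4 new (x, b, l, g)
  "phllhbonaif" → prefix "p" already present; 10 new (h, l, l, h, b, o, n, a, i, f)
  "ptnqrbbx" → prefix "p" already present; 7 new (t, n, q, r, b, b, x)
  "sodlgoa" → 7 new (s, o, d, l, g, o, a)
  "pinbivem" → prefix "pi" already present; 6 new (n, b, i, v, e, m)
  "xbnrr" → prefix "xb" already present; 3 new (n, r, r)
  "sobrphf" → prefix "so" already present; 5 new (b, r, p, h, f)
  "ptnqhnqd" → prefix "ptnq" already present; 4 new (h, n, q, d)
  "ptnqhsysdxy" → prefix "ptnqh" already present; 6 new (s, y, s, d, x, y)
  "ptnq" → prefix "ptnq" already present; 0 new (none)
  "phlpd" → prefix "phl" already present; 2 new (p, d)
  "sodb" → prefix "sod" already present; 1 new (b)
  "phppji" → prefix "ph" already present; 4 new (p, p, j, i)
  "ptnqhw" → prefix "ptnqh" already present; 1 new (w)
Total nodes = 4 + 4 + 10 + 7 + 7 + 6 + 3 + 5 + 4 + 6 + 0 + 2 + 1 + 4 + 1 = 64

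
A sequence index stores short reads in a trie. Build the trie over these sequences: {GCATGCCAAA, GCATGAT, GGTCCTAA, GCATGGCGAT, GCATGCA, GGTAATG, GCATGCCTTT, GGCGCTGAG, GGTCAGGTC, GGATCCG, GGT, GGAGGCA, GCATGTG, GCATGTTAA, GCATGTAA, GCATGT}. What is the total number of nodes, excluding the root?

For each word, the new-node count is its length minus the longest prefix already in the trie:
  "GCATGCCAAA" → 10 new (G, C, A, T, G, C, C, A, A, A)
  "GCATGAT" → prefix "GCATG" already present; 2 new (A, T)
  "GGTCCTAA" → prefix "G" already present; 7 new (G, T, C, C, T, A, A)
  "GCATGGCGAT" → prefix "GCATG" already present; 5 new (G, C, G, A, T)
  "GCATGCA" → prefix "GCATGC" already present; 1 new (A)
  "GGTAATG" → prefix "GGT" already present; 4 new (A, A, T, G)
  "GCATGCCTTT" → prefix "GCATGCC" already present; 3 new (T, T, T)
  "GGCGCTGAG" → prefix "GG" already present; 7 new (C, G, C, T, G, A, G)
  "GGTCAGGTC" → prefix "GGTC" already present; 5 new (A, G, G, T, C)
  "GGATCCG" → prefix "GG" already present; 5 new (A, T, C, C, G)
  "GGT" → prefix "GGT" already present; 0 new (none)
  "GGAGGCA" → prefix "GGA" already present; 4 new (G, G, C, A)
  "GCATGTG" → prefix "GCATG" already present; 2 new (T, G)
  "GCATGTTAA" → prefix "GCATGT" already present; 3 new (T, A, A)
  "GCATGTAA" → prefix "GCATGT" already present; 2 new (A, A)
  "GCATGT" → prefix "GCATGT" already present; 0 new (none)
Total nodes = 10 + 2 + 7 + 5 + 1 + 4 + 3 + 7 + 5 + 5 + 0 + 4 + 2 + 3 + 2 + 0 = 60

60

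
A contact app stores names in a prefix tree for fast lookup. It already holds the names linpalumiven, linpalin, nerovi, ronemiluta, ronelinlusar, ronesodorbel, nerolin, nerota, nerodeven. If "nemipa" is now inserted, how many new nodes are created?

Walking "nemipa" from the root, the first 2 characters ("ne") follow existing edges; "m" is the first miss.
Each of the 4 remaining characters creates one node.

4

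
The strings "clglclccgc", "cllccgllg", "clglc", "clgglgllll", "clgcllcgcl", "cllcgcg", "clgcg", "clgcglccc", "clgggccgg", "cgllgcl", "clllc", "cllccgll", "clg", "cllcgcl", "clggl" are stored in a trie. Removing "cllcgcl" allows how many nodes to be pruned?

1

A node on "cllcgcl"'s path can go only if nothing else ends at it or branches off below it.
The suffix "l" (1 node) is used only by "cllcgcl"; the node for "cllcgc" still has the child "g", so pruning stops there.
Nodes removed: 1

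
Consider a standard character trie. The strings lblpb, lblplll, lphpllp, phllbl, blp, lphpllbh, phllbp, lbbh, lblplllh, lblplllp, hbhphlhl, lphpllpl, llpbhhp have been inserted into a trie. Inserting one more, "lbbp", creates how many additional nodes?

1

Walking "lbbp" from the root, the first 3 characters ("lbb") follow existing edges; "p" is the first miss.
New nodes needed: |"lbbp"| − 3 = 4 − 3 = 1.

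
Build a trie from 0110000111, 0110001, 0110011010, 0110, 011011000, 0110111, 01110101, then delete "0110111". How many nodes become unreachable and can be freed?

A node on "0110111"'s path can go only if nothing else ends at it or branches off below it.
The suffix "1" (1 node) is used only by "0110111"; the node for "011011" still has the child "0", so pruning stops there.
Nodes removed: 1

1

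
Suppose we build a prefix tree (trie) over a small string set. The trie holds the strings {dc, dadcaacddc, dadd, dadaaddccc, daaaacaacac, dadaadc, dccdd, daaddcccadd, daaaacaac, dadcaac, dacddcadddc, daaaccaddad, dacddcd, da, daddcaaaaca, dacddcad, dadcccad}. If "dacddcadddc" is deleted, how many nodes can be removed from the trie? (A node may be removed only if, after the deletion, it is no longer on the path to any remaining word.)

3

After clearing the end-marker at "dacddcadddc", prune upward until reaching a node still needed by another word.
The suffix "ddc" (3 nodes) is used only by "dacddcadddc"; "dacddcad" is itself a stored word, so pruning stops there.
Nodes removed: 3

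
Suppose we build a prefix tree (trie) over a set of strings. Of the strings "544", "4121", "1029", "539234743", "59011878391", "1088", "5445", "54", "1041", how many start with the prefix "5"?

5

Filter for entries beginning with "5":
Matches: "539234743", "54", "544", "5445", "59011878391"
Count: 5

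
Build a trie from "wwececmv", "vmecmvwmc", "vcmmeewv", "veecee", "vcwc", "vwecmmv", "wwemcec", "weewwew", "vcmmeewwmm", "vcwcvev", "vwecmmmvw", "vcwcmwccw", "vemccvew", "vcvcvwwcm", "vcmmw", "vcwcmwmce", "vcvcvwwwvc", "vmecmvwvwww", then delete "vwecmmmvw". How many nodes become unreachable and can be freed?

A node on "vwecmmmvw"'s path can go only if nothing else ends at it or branches off below it.
The suffix "mvw" (3 nodes) is used only by "vwecmmmvw"; the node for "vwecmm" still has the child "v", so pruning stops there.
Nodes removed: 3

3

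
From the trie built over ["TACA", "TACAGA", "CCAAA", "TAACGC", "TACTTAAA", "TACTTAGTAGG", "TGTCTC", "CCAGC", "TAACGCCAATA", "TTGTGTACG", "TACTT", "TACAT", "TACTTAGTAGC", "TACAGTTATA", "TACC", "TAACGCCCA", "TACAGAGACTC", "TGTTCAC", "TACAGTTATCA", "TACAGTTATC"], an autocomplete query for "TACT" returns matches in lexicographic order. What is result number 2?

DFS of the "TACT" subtree visits, in order: "TACTT", "TACTTAAA", "TACTTAGTAGC", "TACTTAGTAGG"
Position 2: TACTTAAA

TACTTAAA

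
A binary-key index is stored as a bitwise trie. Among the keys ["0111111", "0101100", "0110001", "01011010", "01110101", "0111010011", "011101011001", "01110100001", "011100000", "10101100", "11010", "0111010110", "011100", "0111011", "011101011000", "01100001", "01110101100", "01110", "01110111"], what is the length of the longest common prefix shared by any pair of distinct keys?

11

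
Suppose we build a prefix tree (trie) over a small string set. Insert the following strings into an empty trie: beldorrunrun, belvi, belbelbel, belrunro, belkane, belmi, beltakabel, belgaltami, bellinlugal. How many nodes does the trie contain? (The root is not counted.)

Trace insertions, counting only characters that open a new branch:
  "beldorrunrun" → 12 new (b, e, l, d, o, r, r, u, n, r, u, n)
  "belvi" → prefix "bel" already present; 2 new (v, i)
  "belbelbel" → prefix "bel" already present; 6 new (b, e, l, b, e, l)
  "belrunro" → prefix "bel" already present; 5 new (r, u, n, r, o)
  "belkane" → prefix "bel" already present; 4 new (k, a, n, e)
  "belmi" → prefix "bel" already present; 2 new (m, i)
  "beltakabel" → prefix "bel" already present; 7 new (t, a, k, a, b, e, l)
  "belgaltami" → prefix "bel" already present; 7 new (g, a, l, t, a, m, i)
  "bellinlugal" → prefix "bel" already present; 8 new (l, i, n, l, u, g, a, l)
Total nodes = 12 + 2 + 6 + 5 + 4 + 2 + 7 + 7 + 8 = 53

53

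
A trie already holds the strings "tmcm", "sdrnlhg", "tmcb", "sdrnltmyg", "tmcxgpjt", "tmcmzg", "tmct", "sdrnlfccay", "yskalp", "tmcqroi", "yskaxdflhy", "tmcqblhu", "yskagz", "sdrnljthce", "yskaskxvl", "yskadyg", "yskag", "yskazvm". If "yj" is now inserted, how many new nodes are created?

1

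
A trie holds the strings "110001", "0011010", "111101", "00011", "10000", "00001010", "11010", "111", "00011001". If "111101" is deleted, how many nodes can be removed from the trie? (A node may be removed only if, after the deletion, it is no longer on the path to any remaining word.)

3

A node on "111101"'s path can go only if nothing else ends at it or branches off below it.
The suffix "101" (3 nodes) is used only by "111101"; "111" is itself a stored word, so pruning stops there.
Nodes removed: 3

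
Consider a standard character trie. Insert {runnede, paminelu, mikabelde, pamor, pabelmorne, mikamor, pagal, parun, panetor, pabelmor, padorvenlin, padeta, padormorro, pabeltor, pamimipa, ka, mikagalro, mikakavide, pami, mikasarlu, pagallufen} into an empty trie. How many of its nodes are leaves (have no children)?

18

Leaves are exactly the stored words that no other stored word extends.
Those words: "ka", "mikabelde", "mikagalro", "mikakavide", "mikamor", "mikasarlu", "pabelmorne", "pabeltor", "padeta", "padormorro", "padorvenlin", "pagallufen", "pamimipa", "paminelu", "pamor", "panetor", "parun", "runnede"
Leaf count: 18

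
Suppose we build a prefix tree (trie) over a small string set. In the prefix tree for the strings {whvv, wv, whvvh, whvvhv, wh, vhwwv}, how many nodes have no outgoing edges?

Leaves are exactly the stored words that no other stored word extends.
Those words: "vhwwv", "whvvhv", "wv"
Leaf count: 3

3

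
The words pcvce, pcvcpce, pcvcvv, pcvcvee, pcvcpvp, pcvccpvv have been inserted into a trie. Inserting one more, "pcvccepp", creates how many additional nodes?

"pcvcc" is already a path in the trie; the remaining "epp" must be added.
So 8 − 5 = 3 new nodes.

3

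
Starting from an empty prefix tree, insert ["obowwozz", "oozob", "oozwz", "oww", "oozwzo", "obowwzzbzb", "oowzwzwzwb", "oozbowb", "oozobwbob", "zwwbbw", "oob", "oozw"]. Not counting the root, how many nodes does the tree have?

45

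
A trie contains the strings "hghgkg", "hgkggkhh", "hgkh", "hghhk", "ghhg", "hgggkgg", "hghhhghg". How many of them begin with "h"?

6

Traverse to the node for "h", then collect every word in that subtree.
Words under "h": hgggkgg, hghgkg, hghhhghg, hghhk, hgkggkhh, hgkh
Count: 6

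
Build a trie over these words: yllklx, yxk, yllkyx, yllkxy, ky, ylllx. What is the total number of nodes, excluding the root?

16

Trace insertions, counting only characters that open a new branch:
  "yllklx" → 6 new (y, l, l, k, l, x)
  "yxk" → prefix "y" already present; 2 new (x, k)
  "yllkyx" → prefix "yllk" already present; 2 new (y, x)
  "yllkxy" → prefix "yllk" already present; 2 new (x, y)
  "ky" → 2 new (k, y)
  "ylllx" → prefix "yll" already present; 2 new (l, x)
Total nodes = 6 + 2 + 2 + 2 + 2 + 2 = 16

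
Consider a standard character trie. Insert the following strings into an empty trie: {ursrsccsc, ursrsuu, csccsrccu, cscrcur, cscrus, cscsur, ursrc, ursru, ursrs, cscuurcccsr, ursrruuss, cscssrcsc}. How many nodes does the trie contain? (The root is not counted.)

49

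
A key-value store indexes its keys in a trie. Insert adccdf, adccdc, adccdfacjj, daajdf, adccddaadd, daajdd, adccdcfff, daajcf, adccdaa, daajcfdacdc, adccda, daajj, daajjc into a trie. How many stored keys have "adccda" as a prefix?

2

Traverse to the node for "adccda", then collect every word in that subtree.
Words under "adccda": adccda, adccdaa
Count: 2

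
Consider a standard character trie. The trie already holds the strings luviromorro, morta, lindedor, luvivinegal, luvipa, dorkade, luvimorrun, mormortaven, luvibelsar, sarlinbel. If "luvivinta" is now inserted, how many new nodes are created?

2

The longest prefix of "luvivinta" already in the trie is "luvivin" (length 7).
Each of the 2 remaining characters creates one node.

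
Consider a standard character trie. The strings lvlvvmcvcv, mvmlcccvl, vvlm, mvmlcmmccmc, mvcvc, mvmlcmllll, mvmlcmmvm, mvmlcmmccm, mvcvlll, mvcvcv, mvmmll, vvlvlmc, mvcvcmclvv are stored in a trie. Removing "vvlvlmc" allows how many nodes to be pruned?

Walk "vvlvlmc" from the leaf back toward the root, removing each node that no remaining word uses.
The suffix "vlmc" (4 nodes) is used only by "vvlvlmc"; the node for "vvl" still has the child "m", so pruning stops there.
Nodes removed: 4

4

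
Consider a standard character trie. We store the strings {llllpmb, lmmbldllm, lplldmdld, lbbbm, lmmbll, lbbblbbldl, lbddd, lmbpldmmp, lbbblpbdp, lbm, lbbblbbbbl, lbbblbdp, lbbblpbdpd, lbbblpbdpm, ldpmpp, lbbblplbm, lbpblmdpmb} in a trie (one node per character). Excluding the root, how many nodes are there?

72

Trace insertions, counting only characters that open a new branch:
  "llllpmb" → 7 new (l, l, l, l, p, m, b)
  "lmmbldllm" → prefix "l" already present; 8 new (m, m, b, l, d, l, l, m)
  "lplldmdld" → prefix "l" already present; 8 new (p, l, l, d, m, d, l, d)
  "lbbbm" → prefix "l" already present; 4 new (b, b, b, m)
  "lmmbll" → prefix "lmmbl" already present; 1 new (l)
  "lbbblbbldl" → prefix "lbbb" already present; 6 new (l, b, b, l, d, l)
  "lbddd" → prefix "lb" already present; 3 new (d, d, d)
  "lmbpldmmp" → prefix "lm" already present; 7 new (b, p, l, d, m, m, p)
  "lbbblpbdp" → prefix "lbbbl" already present; 4 new (p, b, d, p)
  "lbm" → prefix "lb" already present; 1 new (m)
  "lbbblbbbbl" → prefix "lbbblbb" already present; 3 new (b, b, l)
  "lbbblbdp" → prefix "lbbblb" already present; 2 new (d, p)
  "lbbblpbdpd" → prefix "lbbblpbdp" already present; 1 new (d)
  "lbbblpbdpm" → prefix "lbbblpbdp" already present; 1 new (m)
  "ldpmpp" → prefix "l" already present; 5 new (d, p, m, p, p)
  "lbbblplbm" → prefix "lbbblp" already present; 3 new (l, b, m)
  "lbpblmdpmb" → prefix "lb" already present; 8 new (p, b, l, m, d, p, m, b)
Total nodes = 7 + 8 + 8 + 4 + 1 + 6 + 3 + 7 + 4 + 1 + 3 + 2 + 1 + 1 + 5 + 3 + 8 = 72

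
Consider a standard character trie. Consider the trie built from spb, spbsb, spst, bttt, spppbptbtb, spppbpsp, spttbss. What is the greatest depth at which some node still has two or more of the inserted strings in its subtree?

Look for the deepest trie node that still has at least two words in its subtree.
e.g. "spppbpsp" and "spppbptbtb" share the prefix "spppbp" of length 6; no pair shares a longer one.
Longest shared-prefix length: 6

6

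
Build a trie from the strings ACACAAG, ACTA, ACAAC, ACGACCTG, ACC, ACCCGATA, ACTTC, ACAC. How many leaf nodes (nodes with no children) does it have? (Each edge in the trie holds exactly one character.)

Leaves are exactly the stored words that no other stored word extends.
Those words: "ACAAC", "ACACAAG", "ACCCGATA", "ACGACCTG", "ACTA", "ACTTC"
Leaf count: 6

6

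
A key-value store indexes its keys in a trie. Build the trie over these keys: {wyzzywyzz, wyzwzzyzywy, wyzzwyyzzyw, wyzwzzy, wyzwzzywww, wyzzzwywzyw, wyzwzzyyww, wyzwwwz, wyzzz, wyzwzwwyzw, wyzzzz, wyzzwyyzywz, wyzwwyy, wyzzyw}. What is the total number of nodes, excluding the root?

Count nodes per top-level branch (shared prefixes stored once):
  'w'-branch (wyzwwwz, wyzwwyy, wyzwzwwyzw, wyzwzzy, wyzwzzywww, wyzwzzyyww, wyzwzzyzywy, wyzzwyyzywz, wyzzwyyzzyw, wyzzyw, wyzzywyzz, wyzzz, wyzzzwywzyw, wyzzzz): 51 nodes
Sum: 51

51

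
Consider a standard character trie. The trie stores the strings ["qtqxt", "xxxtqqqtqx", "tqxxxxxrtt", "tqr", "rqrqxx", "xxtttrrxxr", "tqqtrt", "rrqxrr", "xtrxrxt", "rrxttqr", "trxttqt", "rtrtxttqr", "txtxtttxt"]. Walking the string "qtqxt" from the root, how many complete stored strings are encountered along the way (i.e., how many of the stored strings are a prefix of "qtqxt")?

Traverse "qtqxt" character by character; count nodes along the way that are marked as word ends.
Prefixes of the query that are stored words: "qtqxt"
Count: 1

1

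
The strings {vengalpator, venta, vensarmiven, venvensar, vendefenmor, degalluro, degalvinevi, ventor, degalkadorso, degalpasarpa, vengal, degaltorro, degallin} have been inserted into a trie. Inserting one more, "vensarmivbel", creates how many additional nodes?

The longest prefix of "vensarmivbel" already in the trie is "vensarmiv" (length 9).
New nodes needed: |"vensarmivbel"| − 9 = 12 − 9 = 3.

3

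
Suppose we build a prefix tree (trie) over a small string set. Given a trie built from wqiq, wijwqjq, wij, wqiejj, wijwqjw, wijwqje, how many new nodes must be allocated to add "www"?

2

Walking "www" from the root, the first 1 characters ("w") follow existing edges; "w" is the first miss.
New nodes needed: |"www"| − 1 = 3 − 1 = 2.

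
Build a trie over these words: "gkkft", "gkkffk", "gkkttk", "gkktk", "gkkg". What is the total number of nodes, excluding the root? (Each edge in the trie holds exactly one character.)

Count nodes per top-level branch (shared prefixes stored once):
  'g'-branch (gkkffk, gkkft, gkkg, gkktk, gkkttk): 12 nodes
Sum: 12

12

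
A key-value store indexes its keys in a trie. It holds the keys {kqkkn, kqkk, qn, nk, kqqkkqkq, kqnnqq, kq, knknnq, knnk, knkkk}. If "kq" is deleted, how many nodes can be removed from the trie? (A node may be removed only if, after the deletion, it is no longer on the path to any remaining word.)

After clearing the end-marker at "kq", prune upward until reaching a node still needed by another word.
Every node on "kq" is still needed (e.g. by "kqkkn"), so nothing is freed.
Nodes removed: 0

0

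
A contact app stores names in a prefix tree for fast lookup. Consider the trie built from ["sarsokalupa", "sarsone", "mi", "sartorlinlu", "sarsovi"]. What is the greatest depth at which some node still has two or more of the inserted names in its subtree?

The deepest shared node is where two words last agree before diverging.
"sarsokalupa" and "sarsone" agree on "sarso" (5 characters) before diverging; nothing deeper is shared.
Longest shared-prefix length: 5

5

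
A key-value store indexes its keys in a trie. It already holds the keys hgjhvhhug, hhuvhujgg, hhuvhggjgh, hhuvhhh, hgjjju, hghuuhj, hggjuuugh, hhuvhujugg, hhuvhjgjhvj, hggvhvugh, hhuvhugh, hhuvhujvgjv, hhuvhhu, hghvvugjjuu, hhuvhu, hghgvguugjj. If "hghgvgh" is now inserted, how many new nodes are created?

Walking "hghgvgh" from the root, the first 6 characters ("hghgvg") follow existing edges; "h" is the first miss.
New nodes needed: |"hghgvgh"| − 6 = 7 − 6 = 1.

1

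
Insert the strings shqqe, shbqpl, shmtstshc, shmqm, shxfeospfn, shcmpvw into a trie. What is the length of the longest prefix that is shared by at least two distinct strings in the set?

3

Look for the deepest trie node that still has at least two words in its subtree.
e.g. "shmqm" and "shmtstshc" share the prefix "shm" of length 3; no pair shares a longer one.
Longest shared-prefix length: 3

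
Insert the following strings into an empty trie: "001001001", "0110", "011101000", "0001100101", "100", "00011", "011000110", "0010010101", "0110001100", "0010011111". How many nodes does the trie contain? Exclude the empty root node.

For each word, the new-node count is its length minus the longest prefix already in the trie:
  "001001001" → 9 new (0, 0, 1, 0, 0, 1, 0, 0, 1)
  "0110" → prefix "0" already present; 3 new (1, 1, 0)
  "011101000" → prefix "011" already present; 6 new (1, 0, 1, 0, 0, 0)
  "0001100101" → prefix "00" already present; 8 new (0, 1, 1, 0, 0, 1, 0, 1)
  "100" → 3 new (1, 0, 0)
  "00011" → prefix "00011" already present; 0 new (none)
  "011000110" → prefix "0110" already present; 5 new (0, 0, 1, 1, 0)
  "0010010101" → prefix "0010010" already present; 3 new (1, 0, 1)
  "0110001100" → prefix "011000110" already present; 1 new (0)
  "0010011111" → prefix "001001" already present; 4 new (1, 1, 1, 1)
Total nodes = 9 + 3 + 6 + 8 + 3 + 0 + 5 + 3 + 1 + 4 = 42

42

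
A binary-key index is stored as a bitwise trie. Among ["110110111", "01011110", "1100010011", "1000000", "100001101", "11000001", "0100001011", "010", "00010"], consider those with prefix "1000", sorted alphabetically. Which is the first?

1000000

DFS of the "1000" subtree visits, in order: "1000000", "100001101"
Position 1: 1000000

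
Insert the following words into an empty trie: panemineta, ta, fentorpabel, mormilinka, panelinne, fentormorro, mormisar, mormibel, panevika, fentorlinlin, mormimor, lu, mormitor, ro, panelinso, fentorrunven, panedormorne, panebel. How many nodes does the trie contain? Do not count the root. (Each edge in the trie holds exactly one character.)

Insert word by word; a character creates a node only if that edge doesn't already exist:
  "panemineta" → 10 new (p, a, n, e, m, i, n, e, t, a)
  "ta" → 2 new (t, a)
  "fentorpabel" → 11 new (f, e, n, t, o, r, p, a, b, e, l)
  "mormilinka" → 10 new (m, o, r, m, i, l, i, n, k, a)
  "panelinne" → prefix "pane" already present; 5 new (l, i, n, n, e)
  "fentormorro" → prefix "fentor" already present; 5 new (m, o, r, r, o)
  "mormisar" → prefix "mormi" already present; 3 new (s, a, r)
  "mormibel" → prefix "mormi" already present; 3 new (b, e, l)
  "panevika" → prefix "pane" already present; 4 new (v, i, k, a)
  "fentorlinlin" → prefix "fentor" already present; 6 new (l, i, n, l, i, n)
  "mormimor" → prefix "mormi" already present; 3 new (m, o, r)
  "lu" → 2 new (l, u)
  "mormitor" → prefix "mormi" already present; 3 new (t, o, r)
  "ro" → 2 new (r, o)
  "panelinso" → prefix "panelin" already present; 2 new (s, o)
  "fentorrunven" → prefix "fentor" already present; 6 new (r, u, n, v, e, n)
  "panedormorne" → prefix "pane" already present; 8 new (d, o, r, m, o, r, n, e)
  "panebel" → prefix "pane" already present; 3 new (b, e, l)
Total nodes = 10 + 2 + 11 + 10 + 5 + 5 + 3 + 3 + 4 + 6 + 3 + 2 + 3 + 2 + 2 + 6 + 8 + 3 = 88

88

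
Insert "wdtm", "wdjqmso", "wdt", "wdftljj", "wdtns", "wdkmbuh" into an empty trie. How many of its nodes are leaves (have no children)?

5

Leaves are exactly the stored words that no other stored word extends.
Those words: "wdftljj", "wdjqmso", "wdkmbuh", "wdtm", "wdtns"
Leaf count: 5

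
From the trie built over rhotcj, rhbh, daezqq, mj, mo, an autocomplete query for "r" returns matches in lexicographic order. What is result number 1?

rhbh

Filter for "r…" and sort: "rhbh", "rhotcj"
The 1st is rhbh.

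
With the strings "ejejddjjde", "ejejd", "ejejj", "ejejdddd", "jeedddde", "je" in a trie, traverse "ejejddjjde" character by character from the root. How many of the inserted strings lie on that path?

Traverse "ejejddjjde" character by character; count nodes along the way that are marked as word ends.
Prefixes of the query that are stored words: "ejejd", "ejejddjjde"
Count: 2

2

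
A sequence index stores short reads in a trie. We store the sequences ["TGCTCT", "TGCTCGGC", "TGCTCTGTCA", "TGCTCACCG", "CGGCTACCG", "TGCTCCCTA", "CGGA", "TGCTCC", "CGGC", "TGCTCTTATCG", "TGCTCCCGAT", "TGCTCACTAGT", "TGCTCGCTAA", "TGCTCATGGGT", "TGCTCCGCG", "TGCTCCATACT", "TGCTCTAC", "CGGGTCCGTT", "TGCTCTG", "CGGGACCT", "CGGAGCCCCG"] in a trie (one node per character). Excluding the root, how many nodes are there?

79

For each word, the new-node count is its length minus the longest prefix already in the trie:
  "TGCTCT" → 6 new (T, G, C, T, C, T)
  "TGCTCGGC" → prefix "TGCTC" already present; 3 new (G, G, C)
  "TGCTCTGTCA" → prefix "TGCTCT" already present; 4 new (G, T, C, A)
  "TGCTCACCG" → prefix "TGCTC" already present; 4 new (A, C, C, G)
  "CGGCTACCG" → 9 new (C, G, G, C, T, A, C, C, G)
  "TGCTCCCTA" → prefix "TGCTC" already present; 4 new (C, C, T, A)
  "CGGA" → prefix "CGG" already present; 1 new (A)
  "TGCTCC" → prefix "TGCTCC" already present; 0 new (none)
  "CGGC" → prefix "CGGC" already present; 0 new (none)
  "TGCTCTTATCG" → prefix "TGCTCT" already present; 5 new (T, A, T, C, G)
  "TGCTCCCGAT" → prefix "TGCTCCC" already present; 3 new (G, A, T)
  "TGCTCACTAGT" → prefix "TGCTCAC" already present; 4 new (T, A, G, T)
  "TGCTCGCTAA" → prefix "TGCTCG" already present; 4 new (C, T, A, A)
  "TGCTCATGGGT" → prefix "TGCTCA" already present; 5 new (T, G, G, G, T)
  "TGCTCCGCG" → prefix "TGCTCC" already present; 3 new (G, C, G)
  "TGCTCCATACT" → prefix "TGCTCC" already present; 5 new (A, T, A, C, T)
  "TGCTCTAC" → prefix "TGCTCT" already present; 2 new (A, C)
  "CGGGTCCGTT" → prefix "CGG" already present; 7 new (G, T, C, C, G, T, T)
  "TGCTCTG" → prefix "TGCTCTG" already present; 0 new (none)
  "CGGGACCT" → prefix "CGGG" already present; 4 new (A, C, C, T)
  "CGGAGCCCCG" → prefix "CGGA" already present; 6 new (G, C, C, C, C, G)
Total nodes = 6 + 3 + 4 + 4 + 9 + 4 + 1 + 0 + 0 + 5 + 3 + 4 + 4 + 5 + 3 + 5 + 2 + 7 + 0 + 4 + 6 = 79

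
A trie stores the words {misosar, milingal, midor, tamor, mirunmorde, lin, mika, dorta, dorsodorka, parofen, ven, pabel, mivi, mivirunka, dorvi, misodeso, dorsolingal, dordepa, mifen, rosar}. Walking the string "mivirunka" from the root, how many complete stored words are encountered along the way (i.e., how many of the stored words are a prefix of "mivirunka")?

Traverse "mivirunka" character by character; count nodes along the way that are marked as word ends.
Prefixes of the query that are stored words: "mivi", "mivirunka"
Count: 2

2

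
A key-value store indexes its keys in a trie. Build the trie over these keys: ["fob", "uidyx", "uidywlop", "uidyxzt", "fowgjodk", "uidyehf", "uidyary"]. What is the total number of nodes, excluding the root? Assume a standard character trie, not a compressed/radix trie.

26

Insert word by word; a character creates a node only if that edge doesn't already exist:
  "fob" → 3 new (f, o, b)
  "uidyx" → 5 new (u, i, d, y, x)
  "uidywlop" → prefix "uidy" already present; 4 new (w, l, o, p)
  "uidyxzt" → prefix "uidyx" already present; 2 new (z, t)
  "fowgjodk" → prefix "fo" already present; 6 new (w, g, j, o, d, k)
  "uidyehf" → prefix "uidy" already present; 3 new (e, h, f)
  "uidyary" → prefix "uidy" already present; 3 new (a, r, y)
Total nodes = 3 + 5 + 4 + 2 + 6 + 3 + 3 = 26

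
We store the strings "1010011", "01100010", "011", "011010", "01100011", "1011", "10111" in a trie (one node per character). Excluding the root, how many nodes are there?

20

Count nodes per top-level branch (shared prefixes stored once):
  '0'-branch (011, 01100010, 01100011, 011010): 11 nodes
  '1'-branch (1010011, 1011, 10111): 9 nodes
Sum: 20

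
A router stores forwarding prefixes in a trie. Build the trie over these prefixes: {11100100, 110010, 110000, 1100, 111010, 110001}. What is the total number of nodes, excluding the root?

17

Insert word by word; a character creates a node only if that edge doesn't already exist:
  "11100100" → 8 new (1, 1, 1, 0, 0, 1, 0, 0)
  "110010" → prefix "11" already present; 4 new (0, 0, 1, 0)
  "110000" → prefix "1100" already present; 2 new (0, 0)
  "1100" → prefix "1100" already present; 0 new (none)
  "111010" → prefix "1110" already present; 2 new (1, 0)
  "110001" → prefix "11000" already present; 1 new (1)
Total nodes = 8 + 4 + 2 + 0 + 2 + 1 = 17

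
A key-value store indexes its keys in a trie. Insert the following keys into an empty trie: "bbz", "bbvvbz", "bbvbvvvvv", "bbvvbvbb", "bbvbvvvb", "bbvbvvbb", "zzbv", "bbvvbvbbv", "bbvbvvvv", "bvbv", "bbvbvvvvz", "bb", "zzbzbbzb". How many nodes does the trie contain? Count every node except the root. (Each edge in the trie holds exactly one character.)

For each word, the new-node count is its length minus the longest prefix already in the trie:
  "bbz" → 3 new (b, b, z)
  "bbvvbz" → prefix "bb" already present; 4 new (v, v, b, z)
  "bbvbvvvvv" → prefix "bbv" already present; 6 new (b, v, v, v, v, v)
  "bbvvbvbb" → prefix "bbvvb" already present; 3 new (v, b, b)
  "bbvbvvvb" → prefix "bbvbvvv" already present; 1 new (b)
  "bbvbvvbb" → prefix "bbvbvv" already present; 2 new (b, b)
  "zzbv" → 4 new (z, z, b, v)
  "bbvvbvbbv" → prefix "bbvvbvbb" already present; 1 new (v)
  "bbvbvvvv" → prefix "bbvbvvvv" already present; 0 new (none)
  "bvbv" → prefix "b" already present; 3 new (v, b, v)
  "bbvbvvvvz" → prefix "bbvbvvvv" already present; 1 new (z)
  "bb" → prefix "bb" already present; 0 new (none)
  "zzbzbbzb" → prefix "zzb" already present; 5 new (z, b, b, z, b)
Total nodes = 3 + 4 + 6 + 3 + 1 + 2 + 4 + 1 + 0 + 3 + 1 + 0 + 5 = 33

33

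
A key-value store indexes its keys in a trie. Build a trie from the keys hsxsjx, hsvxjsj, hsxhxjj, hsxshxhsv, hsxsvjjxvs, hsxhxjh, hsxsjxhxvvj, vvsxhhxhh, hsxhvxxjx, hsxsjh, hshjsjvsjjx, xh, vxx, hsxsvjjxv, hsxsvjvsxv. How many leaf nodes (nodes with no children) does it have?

A leaf is a node with no children — equivalently, the end of a word that is not a proper prefix of any other stored word.
Those words: "hshjsjvsjjx", "hsvxjsj", "hsxhvxxjx", "hsxhxjh", "hsxhxjj", "hsxshxhsv", "hsxsjh", "hsxsjxhxvvj", "hsxsvjjxvs", "hsxsvjvsxv", "vvsxhhxhh", "vxx", "xh"
Leaf count: 13

13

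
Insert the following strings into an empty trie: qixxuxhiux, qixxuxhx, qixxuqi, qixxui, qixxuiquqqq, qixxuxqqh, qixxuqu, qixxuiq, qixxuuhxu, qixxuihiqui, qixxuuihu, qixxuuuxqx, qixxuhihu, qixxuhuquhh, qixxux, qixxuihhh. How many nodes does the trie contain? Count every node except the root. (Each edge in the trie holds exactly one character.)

50

Trace insertions, counting only characters that open a new branch:
  "qixxuxhiux" → 10 new (q, i, x, x, u, x, h, i, u, x)
  "qixxuxhx" → prefix "qixxuxh" already present; 1 new (x)
  "qixxuqi" → prefix "qixxu" already present; 2 new (q, i)
  "qixxui" → prefix "qixxu" already present; 1 new (i)
  "qixxuiquqqq" → prefix "qixxui" already present; 5 new (q, u, q, q, q)
  "qixxuxqqh" → prefix "qixxux" already present; 3 new (q, q, h)
  "qixxuqu" → prefix "qixxuq" already present; 1 new (u)
  "qixxuiq" → prefix "qixxuiq" already present; 0 new (none)
  "qixxuuhxu" → prefix "qixxu" already present; 4 new (u, h, x, u)
  "qixxuihiqui" → prefix "qixxui" already present; 5 new (h, i, q, u, i)
  "qixxuuihu" → prefix "qixxuu" already present; 3 new (i, h, u)
  "qixxuuuxqx" → prefix "qixxuu" already present; 4 new (u, x, q, x)
  "qixxuhihu" → prefix "qixxu" already present; 4 new (h, i, h, u)
  "qixxuhuquhh" → prefix "qixxuh" already present; 5 new (u, q, u, h, h)
  "qixxux" → prefix "qixxux" already present; 0 new (none)
  "qixxuihhh" → prefix "qixxuih" already present; 2 new (h, h)
Total nodes = 10 + 1 + 2 + 1 + 5 + 3 + 1 + 0 + 4 + 5 + 3 + 4 + 4 + 5 + 0 + 2 = 50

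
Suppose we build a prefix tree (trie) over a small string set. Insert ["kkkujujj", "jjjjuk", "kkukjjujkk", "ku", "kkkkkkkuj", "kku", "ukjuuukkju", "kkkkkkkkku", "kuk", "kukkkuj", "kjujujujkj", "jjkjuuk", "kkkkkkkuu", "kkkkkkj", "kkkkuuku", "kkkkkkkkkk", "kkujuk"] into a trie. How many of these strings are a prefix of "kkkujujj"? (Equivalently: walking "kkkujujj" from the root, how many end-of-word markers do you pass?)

Traverse "kkkujujj" character by character; count nodes along the way that are marked as word ends.
Prefixes of the query that are stored words: "kkkujujj"
Count: 1

1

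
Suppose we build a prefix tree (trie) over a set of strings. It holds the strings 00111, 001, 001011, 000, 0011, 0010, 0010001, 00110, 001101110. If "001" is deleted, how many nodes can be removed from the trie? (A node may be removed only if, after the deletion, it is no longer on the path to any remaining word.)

A node on "001"'s path can go only if nothing else ends at it or branches off below it.
Every node on "001" is still needed (e.g. by "00111"), so nothing is freed.
Nodes removed: 0

0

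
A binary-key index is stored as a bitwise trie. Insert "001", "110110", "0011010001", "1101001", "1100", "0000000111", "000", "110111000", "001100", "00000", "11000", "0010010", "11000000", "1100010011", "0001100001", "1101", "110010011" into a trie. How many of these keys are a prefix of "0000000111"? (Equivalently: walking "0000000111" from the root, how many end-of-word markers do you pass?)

3

Walk "0000000111" from the root; an end-of-word marker is hit whenever a stored word is a prefix of "0000000111".
Prefixes of the query that are stored words: "000", "00000", "0000000111"
Count: 3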